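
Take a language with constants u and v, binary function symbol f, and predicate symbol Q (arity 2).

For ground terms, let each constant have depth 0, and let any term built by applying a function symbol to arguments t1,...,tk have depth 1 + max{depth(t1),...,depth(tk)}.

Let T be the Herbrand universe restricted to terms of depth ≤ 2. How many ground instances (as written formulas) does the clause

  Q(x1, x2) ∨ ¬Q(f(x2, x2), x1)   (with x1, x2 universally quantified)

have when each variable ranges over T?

Ground terms of depth ≤ 2:
  Let N_k count ground terms of depth at most k. Each non-constant term of depth ≤ k is some function symbol applied to depth-≤(k−1) arguments, giving N_k = 2 + N_{k-1}^2.
  N_0 = 2
  N_1 = 2 + 2^2 = 6
  N_2 = 2 + 6^2 = 38
So there are 38 ground terms available for substitution.
The clause has 2 distinct variables (x1, x2), each appearing in the body. In the free term algebra distinct substitutions yield syntactically distinct ground instances.
Number of ground instances = 38^2 = 1444.

1444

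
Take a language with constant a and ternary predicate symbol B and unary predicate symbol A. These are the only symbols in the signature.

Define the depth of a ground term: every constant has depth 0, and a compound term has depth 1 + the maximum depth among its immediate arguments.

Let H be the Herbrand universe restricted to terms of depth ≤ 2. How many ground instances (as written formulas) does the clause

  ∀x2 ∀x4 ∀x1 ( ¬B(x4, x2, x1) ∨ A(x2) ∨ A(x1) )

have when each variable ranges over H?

1

Ground terms of depth ≤ 2:
  With no function symbols every ground term is a constant, so there is exactly 1 ground term at every depth bound.
  N_0 = 1
  N_1 = 1
  N_2 = 1
  Explicitly: a.
So there is exactly 1 ground term available for substitution.
There are 3 variables to instantiate (x2, x4, x1), each occurring in at least one literal, so different choices give different ground instances.
Number of ground instances = 1^3 = 1.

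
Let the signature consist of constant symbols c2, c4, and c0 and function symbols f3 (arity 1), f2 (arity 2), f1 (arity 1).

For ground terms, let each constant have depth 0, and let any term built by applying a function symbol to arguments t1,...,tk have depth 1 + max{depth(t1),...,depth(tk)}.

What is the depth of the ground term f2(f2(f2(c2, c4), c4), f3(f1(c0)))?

depth(f2(c2, c4)) = 1 + max(0, 0) = 1
depth(f2(f2(c2, c4), c4)) = 1 + max(1, 0) = 2
depth(f1(c0)) = 1 + depth(c0) = 1 + 0 = 1
depth(f3(f1(c0))) = 1 + depth(f1(c0)) = 1 + 1 = 2
depth(f2(f2(f2(c2, c4), c4), f3(f1(c0)))) = 1 + max(2, 2) = 3

3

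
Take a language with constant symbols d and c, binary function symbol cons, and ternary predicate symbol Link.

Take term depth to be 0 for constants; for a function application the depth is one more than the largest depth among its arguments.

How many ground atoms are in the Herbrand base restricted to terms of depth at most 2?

54872

First count ground terms of depth ≤ 2.
Let N_k count ground terms of depth at most k. Each non-constant term of depth ≤ k is some function symbol applied to depth-≤(k−1) arguments, giving N_k = 2 + N_{k-1}^2.
N_0 = 2
N_1 = 2 + 2^2 = 6
N_2 = 2 + 6^2 = 38
So |H| = 38.
For each predicate symbol, the number of ground atoms is |H| raised to its arity; summing:
  Link: 38^3 = 54872
Total ground atoms: 54872.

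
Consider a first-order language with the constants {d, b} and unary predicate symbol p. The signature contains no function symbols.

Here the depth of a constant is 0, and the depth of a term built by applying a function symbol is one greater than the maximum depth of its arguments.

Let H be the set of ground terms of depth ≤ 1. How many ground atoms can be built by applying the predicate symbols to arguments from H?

First count ground terms of depth ≤ 1.
With no function symbols every ground term is a constant, so there are exactly 2 ground terms at every depth bound.
N_0 = 2
N_1 = 2
So |H| = 2.
For each predicate symbol, the number of ground atoms is |H| raised to its arity; summing:
  p: 2
Total ground atoms: 2.

2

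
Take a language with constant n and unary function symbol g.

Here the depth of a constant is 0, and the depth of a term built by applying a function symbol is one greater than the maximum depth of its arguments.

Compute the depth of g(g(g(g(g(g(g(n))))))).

7

depth(g(n)) = 1 + depth(n) = 1 + 0 = 1
depth(g(g(n))) = 1 + depth(g(n)) = 1 + 1 = 2
depth(g(g(g(n)))) = 1 + depth(g(g(n))) = 1 + 2 = 3
depth(g(g(g(g(n))))) = 1 + depth(g(g(g(n)))) = 1 + 3 = 4
depth(g(g(g(g(g(n)))))) = 1 + depth(g(g(g(g(n))))) = 1 + 4 = 5
depth(g(g(g(g(g(g(n))))))) = 1 + depth(g(g(g(g(g(n)))))) = 1 + 5 = 6
depth(g(g(g(g(g(g(g(n)))))))) = 1 + depth(g(g(g(g(g(g(n))))))) = 1 + 6 = 7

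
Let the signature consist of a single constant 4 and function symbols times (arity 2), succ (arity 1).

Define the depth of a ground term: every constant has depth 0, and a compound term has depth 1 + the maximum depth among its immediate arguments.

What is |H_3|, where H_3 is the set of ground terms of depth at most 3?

Let N_k = |{terms of depth ≤ k}|. Then N_0 = 1 and N_k = 1 + N_{k-1}^2 + N_{k-1} for k ≥ 1 (one summand per function symbol, arity giving the exponent).
N_0 = 1
N_1 = 1 + 1^2 + 1 = 3
N_2 = 1 + 3^2 + 3 = 13
N_3 = 1 + 13^2 + 13 = 183

183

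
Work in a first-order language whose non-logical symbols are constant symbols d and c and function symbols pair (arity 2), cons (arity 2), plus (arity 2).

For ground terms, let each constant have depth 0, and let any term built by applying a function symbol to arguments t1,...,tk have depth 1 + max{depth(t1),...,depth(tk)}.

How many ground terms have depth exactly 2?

Write N_k for the number of ground terms of depth ≤ k. A term of depth ≤ k is either a constant or a function symbol applied to arguments of depth ≤ k−1, so N_k = 2 + N_{k-1}^2 + N_{k-1}^2 + N_{k-1}^2.
N_0 = 2
N_1 = 2 + 2^2 + 2^2 + 2^2 = 14
N_2 = 2 + 14^2 + 14^2 + 14^2 = 590
Terms of depth exactly 2: N_2 − N_1 = 590 − 14 = 576.

576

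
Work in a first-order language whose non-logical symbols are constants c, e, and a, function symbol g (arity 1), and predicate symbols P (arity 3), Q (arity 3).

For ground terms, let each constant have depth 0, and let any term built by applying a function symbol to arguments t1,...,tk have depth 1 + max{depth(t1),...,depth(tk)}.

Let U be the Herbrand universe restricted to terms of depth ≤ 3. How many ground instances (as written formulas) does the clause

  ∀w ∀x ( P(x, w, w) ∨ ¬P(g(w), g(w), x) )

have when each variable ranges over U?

144

Ground terms of depth ≤ 3:
  If N_k denotes the number of depth-≤k ground terms, the 3 constants give N_0 = 3, and each function symbol of arity r contributes N_{k-1}^r new terms at level k: N_k = 3 + N_{k-1}.
  N_0 = 3
  N_1 = 3 + 3 = 6
  N_2 = 3 + 6 = 9
  N_3 = 3 + 9 = 12
  Explicitly: c, e, a, g(c), g(e), g(a), g(g(c)), g(g(e)), g(g(a)), g(g(g(c))), g(g(g(e))), g(g(g(a))).
So there are 12 ground terms available for substitution.
The clause has 2 distinct variables (w, x), each appearing in the body. In the free term algebra distinct substitutions yield syntactically distinct ground instances.
Number of ground instances = 12^2 = 144.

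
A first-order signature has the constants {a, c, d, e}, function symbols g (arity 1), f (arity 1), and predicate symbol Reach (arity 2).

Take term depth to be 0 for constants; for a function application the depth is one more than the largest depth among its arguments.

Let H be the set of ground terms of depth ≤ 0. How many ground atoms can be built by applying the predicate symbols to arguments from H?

16

First count ground terms of depth ≤ 0.
Let N_k = |{terms of depth ≤ k}|. Then N_0 = 4 and N_k = 4 + N_{k-1} + N_{k-1} for k ≥ 1 (one summand per function symbol, arity giving the exponent).
N_0 = 4
So |H| = 4.
Ground atoms are formed by filling each argument slot of a predicate with a term from H, so an r-ary predicate gives |H|^r atoms:
  Reach: 4^2 = 16
Total ground atoms: 16.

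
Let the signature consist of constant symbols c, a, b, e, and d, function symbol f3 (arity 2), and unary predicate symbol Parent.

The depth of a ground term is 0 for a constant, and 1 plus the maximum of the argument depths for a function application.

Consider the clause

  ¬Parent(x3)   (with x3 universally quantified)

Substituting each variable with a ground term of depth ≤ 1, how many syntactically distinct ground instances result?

30

Ground terms of depth ≤ 1:
  Let N_k = |{terms of depth ≤ k}|. Then N_0 = 5 and N_k = 5 + N_{k-1}^2 for k ≥ 1 (one summand per function symbol, arity giving the exponent).
  N_0 = 5
  N_1 = 5 + 5^2 = 30
So there are 30 ground terms available for substitution.
The variable x3 ranges independently over the available ground terms, and distinct assignments produce distinct instances.
Number of ground instances = 30.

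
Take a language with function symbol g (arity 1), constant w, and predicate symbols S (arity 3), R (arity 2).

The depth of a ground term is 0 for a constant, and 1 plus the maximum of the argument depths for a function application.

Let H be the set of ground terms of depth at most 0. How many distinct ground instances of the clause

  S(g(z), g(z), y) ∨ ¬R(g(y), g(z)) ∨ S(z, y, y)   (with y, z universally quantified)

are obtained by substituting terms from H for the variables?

1

Ground terms of depth ≤ 0:
  Let N_k count ground terms of depth at most k. Each non-constant term of depth ≤ k is some function symbol applied to depth-≤(k−1) arguments, giving N_k = 1 + N_{k-1}.
  N_0 = 1
  Explicitly: w.
So there is exactly 1 ground term available for substitution.
The body mentions every one of the 2 quantified variables; since ground terms form a free algebra, no two substitutions collapse to the same formula.
Number of ground instances = 1^2 = 1.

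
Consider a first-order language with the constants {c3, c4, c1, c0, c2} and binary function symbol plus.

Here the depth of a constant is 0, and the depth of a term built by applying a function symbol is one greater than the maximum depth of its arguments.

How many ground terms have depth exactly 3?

818125

Write N_k for the number of ground terms of depth ≤ k. A term of depth ≤ k is either a constant or a function symbol applied to arguments of depth ≤ k−1, so N_k = 5 + N_{k-1}^2.
N_0 = 5
N_1 = 5 + 5^2 = 30
N_2 = 5 + 30^2 = 905
N_3 = 5 + 905^2 = 819030
Terms of depth exactly 3: N_3 − N_2 = 819030 − 905 = 818125.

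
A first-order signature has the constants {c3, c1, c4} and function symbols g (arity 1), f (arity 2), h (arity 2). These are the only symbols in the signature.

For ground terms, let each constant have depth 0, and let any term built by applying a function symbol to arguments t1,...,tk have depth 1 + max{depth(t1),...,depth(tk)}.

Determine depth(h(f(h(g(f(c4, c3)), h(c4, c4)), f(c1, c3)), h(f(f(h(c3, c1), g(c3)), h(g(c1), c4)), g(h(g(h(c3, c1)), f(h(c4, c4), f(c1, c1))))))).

depth(f(c4, c3)) = 1 + max(0, 0) = 1
depth(g(f(c4, c3))) = 1 + depth(f(c4, c3)) = 1 + 1 = 2
depth(h(c4, c4)) = 1 + max(0, 0) = 1
depth(h(g(f(c4, c3)), h(c4, c4))) = 1 + max(2, 1) = 3
depth(f(c1, c3)) = 1 + max(0, 0) = 1
depth(f(h(g(f(c4, c3)), h(c4, c4)), f(c1, c3))) = 1 + max(3, 1) = 4
depth(h(c3, c1)) = 1 + max(0, 0) = 1
depth(g(c3)) = 1 + depth(c3) = 1 + 0 = 1
depth(f(h(c3, c1), g(c3))) = 1 + max(1, 1) = 2
depth(g(c1)) = 1 + depth(c1) = 1 + 0 = 1
depth(h(g(c1), c4)) = 1 + max(1, 0) = 2
depth(f(f(h(c3, c1), g(c3)), h(g(c1), c4))) = 1 + max(2, 2) = 3
depth(g(h(c3, c1))) = 1 + depth(h(c3, c1)) = 1 + 1 = 2
depth(f(c1, c1)) = 1 + max(0, 0) = 1
depth(f(h(c4, c4), f(c1, c1))) = 1 + max(1, 1) = 2
depth(h(g(h(c3, c1)), f(h(c4, c4), f(c1, c1)))) = 1 + max(2, 2) = 3
depth(g(h(g(h(c3, c1)), f(h(c4, c4), f(c1, c1))))) = 1 + depth(h(g(h(c3, c1)), f(h(c4, c4), f(c1, c1)))) = 1 + 3 = 4
depth(h(f(f(h(c3, c1), g(c3)), h(g(c1), c4)), g(h(g(h(c3, c1)), f(h(c4, c4), f(c1, c1)))))) = 1 + max(3, 4) = 5
depth(h(f(h(g(f(c4, c3)), h(c4, c4)), f(c1, c3)), h(f(f(h(c3, c1), g(c3)), h(g(c1), c4)), g(h(g(h(c3, c1)), f(h(c4, c4), f(c1, c1))))))) = 1 + max(4, 5) = 6

6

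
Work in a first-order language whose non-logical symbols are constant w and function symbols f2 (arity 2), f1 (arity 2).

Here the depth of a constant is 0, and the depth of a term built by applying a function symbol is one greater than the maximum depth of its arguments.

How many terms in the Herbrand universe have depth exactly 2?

16

Write N_k for the number of ground terms of depth ≤ k. A term of depth ≤ k is either a constant or a function symbol applied to arguments of depth ≤ k−1, so N_k = 1 + N_{k-1}^2 + N_{k-1}^2.
N_0 = 1
N_1 = 1 + 1^2 + 1^2 = 3
N_2 = 1 + 3^2 + 3^2 = 19
Terms of depth exactly 2: N_2 − N_1 = 19 − 3 = 16.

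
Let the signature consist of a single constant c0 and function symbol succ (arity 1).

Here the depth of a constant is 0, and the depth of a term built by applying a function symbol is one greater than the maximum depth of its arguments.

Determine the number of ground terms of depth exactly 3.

1

If N_k denotes the number of depth-≤k ground terms, the 1 constant gives N_0 = 1, and each function symbol of arity r contributes N_{k-1}^r new terms at level k: N_k = 1 + N_{k-1}.
N_0 = 1
N_1 = 1 + 1 = 2
N_2 = 1 + 2 = 3
N_3 = 1 + 3 = 4
Terms of depth exactly 3: N_3 − N_2 = 4 − 3 = 1.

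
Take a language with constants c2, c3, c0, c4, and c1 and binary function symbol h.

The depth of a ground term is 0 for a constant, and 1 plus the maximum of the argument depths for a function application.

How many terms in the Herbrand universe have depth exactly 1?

Count level by level. With function symbols h/2, the terms of depth ≤ k are the 5 constants together with each function applied to depth-≤(k−1) tuples, so N_k = 5 + N_{k-1}^2.
N_0 = 5
N_1 = 5 + 5^2 = 30
Terms of depth exactly 1: N_1 − N_0 = 30 − 5 = 25.

25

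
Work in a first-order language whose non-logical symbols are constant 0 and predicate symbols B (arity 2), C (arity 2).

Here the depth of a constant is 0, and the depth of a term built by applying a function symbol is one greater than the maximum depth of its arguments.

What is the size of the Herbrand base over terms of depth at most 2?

2

First count ground terms of depth ≤ 2.
With no function symbols every ground term is a constant, so there is exactly 1 ground term at every depth bound.
N_0 = 1
N_1 = 1
N_2 = 1
Explicitly: 0.
So |H| = 1.
Each predicate of arity r yields |H|^r ground atoms (one per choice of an r-tuple from H):
  B: 1^2 = 1;  C: 1^2 = 1
Total ground atoms: 1 + 1 = 2.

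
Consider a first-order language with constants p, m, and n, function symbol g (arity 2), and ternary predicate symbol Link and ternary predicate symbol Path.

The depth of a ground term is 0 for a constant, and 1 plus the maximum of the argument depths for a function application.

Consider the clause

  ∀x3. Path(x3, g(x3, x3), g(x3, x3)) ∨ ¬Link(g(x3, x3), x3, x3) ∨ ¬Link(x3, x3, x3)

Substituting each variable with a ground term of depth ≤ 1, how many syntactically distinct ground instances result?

Ground terms of depth ≤ 1:
  Let N_k count ground terms of depth at most k. Each non-constant term of depth ≤ k is some function symbol applied to depth-≤(k−1) arguments, giving N_k = 3 + N_{k-1}^2.
  N_0 = 3
  N_1 = 3 + 3^2 = 12
  Explicitly: p, m, n, g(p, p), g(p, m), g(p, n), g(m, p), g(m, m), g(m, n), g(n, p), g(n, m), g(n, n).
So there are 12 ground terms available for substitution.
The body mentions the single quantified variable x3; since ground terms form a free algebra, no two substitutions collapse to the same formula.
Number of ground instances = 12.

12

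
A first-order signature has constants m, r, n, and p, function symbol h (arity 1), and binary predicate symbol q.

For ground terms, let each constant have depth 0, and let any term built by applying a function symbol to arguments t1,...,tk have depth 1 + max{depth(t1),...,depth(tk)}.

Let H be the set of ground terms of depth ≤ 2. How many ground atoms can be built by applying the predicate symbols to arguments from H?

144

First count ground terms of depth ≤ 2.
Write N_k for the number of ground terms of depth ≤ k. A term of depth ≤ k is either a constant or a function symbol applied to arguments of depth ≤ k−1, so N_k = 4 + N_{k-1}.
N_0 = 4
N_1 = 4 + 4 = 8
N_2 = 4 + 8 = 12
So |H| = 12.
For each predicate symbol, the number of ground atoms is |H| raised to its arity; summing:
  q: 12^2 = 144
Total ground atoms: 144.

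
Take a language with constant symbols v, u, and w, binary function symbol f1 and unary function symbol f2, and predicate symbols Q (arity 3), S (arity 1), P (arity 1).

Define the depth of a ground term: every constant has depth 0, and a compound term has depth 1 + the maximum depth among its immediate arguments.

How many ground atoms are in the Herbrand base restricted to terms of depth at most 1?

3405

First count ground terms of depth ≤ 1.
Let N_k = |{terms of depth ≤ k}|. Then N_0 = 3 and N_k = 3 + N_{k-1}^2 + N_{k-1} for k ≥ 1 (one summand per function symbol, arity giving the exponent).
N_0 = 3
N_1 = 3 + 3^2 + 3 = 15
So |H| = 15.
Each predicate of arity r yields |H|^r ground atoms (one per choice of an r-tuple from H):
  Q: 15^3 = 3375;  S: 15;  P: 15
Total ground atoms: 3375 + 15 + 15 = 3405.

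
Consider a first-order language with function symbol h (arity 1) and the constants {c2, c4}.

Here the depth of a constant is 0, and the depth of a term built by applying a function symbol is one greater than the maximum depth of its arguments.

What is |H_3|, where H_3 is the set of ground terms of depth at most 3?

8

Write N_k for the number of ground terms of depth ≤ k. A term of depth ≤ k is either a constant or a function symbol applied to arguments of depth ≤ k−1, so N_k = 2 + N_{k-1}.
N_0 = 2
N_1 = 2 + 2 = 4
N_2 = 2 + 4 = 6
N_3 = 2 + 6 = 8
Explicitly: c2, c4, h(c2), h(c4), h(h(c2)), h(h(c4)), h(h(h(c2))), h(h(h(c4))).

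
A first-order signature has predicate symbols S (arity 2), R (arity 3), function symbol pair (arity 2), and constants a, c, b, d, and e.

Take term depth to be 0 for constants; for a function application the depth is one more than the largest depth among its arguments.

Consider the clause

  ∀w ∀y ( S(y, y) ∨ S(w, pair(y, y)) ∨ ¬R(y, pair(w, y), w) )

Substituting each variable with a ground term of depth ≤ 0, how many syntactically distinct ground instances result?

Ground terms of depth ≤ 0:
  If N_k denotes the number of depth-≤k ground terms, the 5 constants give N_0 = 5, and each function symbol of arity r contributes N_{k-1}^r new terms at level k: N_k = 5 + N_{k-1}^2.
  N_0 = 5
So there are 5 ground terms available for substitution.
Each of w, y ranges independently over the available ground terms, and distinct assignments produce distinct instances.
Number of ground instances = 5^2 = 25.

25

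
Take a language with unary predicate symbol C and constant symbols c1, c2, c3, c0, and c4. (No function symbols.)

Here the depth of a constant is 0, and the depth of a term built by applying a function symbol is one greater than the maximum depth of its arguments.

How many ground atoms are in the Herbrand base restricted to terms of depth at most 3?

First count ground terms of depth ≤ 3.
With no function symbols every ground term is a constant, so there are exactly 5 ground terms at every depth bound.
N_0 = 5
N_1 = 5
N_2 = 5
N_3 = 5
So |H| = 5.
For each predicate symbol, the number of ground atoms is |H| raised to its arity; summing:
  C: 5
Total ground atoms: 5.

5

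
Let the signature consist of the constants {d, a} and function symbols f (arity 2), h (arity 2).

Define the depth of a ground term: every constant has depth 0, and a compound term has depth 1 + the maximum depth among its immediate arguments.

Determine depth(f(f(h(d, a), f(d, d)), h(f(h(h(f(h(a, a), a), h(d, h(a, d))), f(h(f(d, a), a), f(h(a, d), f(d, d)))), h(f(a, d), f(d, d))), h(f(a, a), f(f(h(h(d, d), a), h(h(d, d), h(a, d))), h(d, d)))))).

7

depth(h(d, a)) = 1 + max(0, 0) = 1
depth(f(d, d)) = 1 + max(0, 0) = 1
depth(f(h(d, a), f(d, d))) = 1 + max(1, 1) = 2
depth(h(a, a)) = 1 + max(0, 0) = 1
depth(f(h(a, a), a)) = 1 + max(1, 0) = 2
depth(h(a, d)) = 1 + max(0, 0) = 1
depth(h(d, h(a, d))) = 1 + max(0, 1) = 2
depth(h(f(h(a, a), a), h(d, h(a, d)))) = 1 + max(2, 2) = 3
depth(f(d, a)) = 1 + max(0, 0) = 1
depth(h(f(d, a), a)) = 1 + max(1, 0) = 2
depth(f(h(a, d), f(d, d))) = 1 + max(1, 1) = 2
depth(f(h(f(d, a), a), f(h(a, d), f(d, d)))) = 1 + max(2, 2) = 3
depth(h(h(f(h(a, a), a), h(d, h(a, d))), f(h(f(d, a), a), f(h(a, d), f(d, d))))) = 1 + max(3, 3) = 4
depth(f(a, d)) = 1 + max(0, 0) = 1
depth(h(f(a, d), f(d, d))) = 1 + max(1, 1) = 2
depth(f(h(h(f(h(a, a), a), h(d, h(a, d))), f(h(f(d, a), a), f(h(a, d), f(d, d)))), h(f(a, d), f(d, d)))) = 1 + max(4, 2) = 5
depth(f(a, a)) = 1 + max(0, 0) = 1
depth(h(d, d)) = 1 + max(0, 0) = 1
depth(h(h(d, d), a)) = 1 + max(1, 0) = 2
depth(h(h(d, d), h(a, d))) = 1 + max(1, 1) = 2
depth(f(h(h(d, d), a), h(h(d, d), h(a, d)))) = 1 + max(2, 2) = 3
depth(f(f(h(h(d, d), a), h(h(d, d), h(a, d))), h(d, d))) = 1 + max(3, 1) = 4
depth(h(f(a, a), f(f(h(h(d, d), a), h(h(d, d), h(a, d))), h(d, d)))) = 1 + max(1, 4) = 5
depth(h(f(h(h(f(h(a, a), a), h(d, h(a, d))), f(h(f(d, a), a), f(h(a, d), f(d, d)))), h(f(a, d), f(d, d))), h(f(a, a), f(f(h(h(d, d), a), h(h(d, d), h(a, d))), h(d, d))))) = 1 + max(5, 5) = 6
depth(f(f(h(d, a), f(d, d)), h(f(h(h(f(h(a, a), a), h(d, h(a, d))), f(h(f(d, a), a), f(h(a, d), f(d, d)))), h(f(a, d), f(d, d))), h(f(a, a), f(f(h(h(d, d), a), h(h(d, d), h(a, d))), h(d, d)))))) = 1 + max(2, 6) = 7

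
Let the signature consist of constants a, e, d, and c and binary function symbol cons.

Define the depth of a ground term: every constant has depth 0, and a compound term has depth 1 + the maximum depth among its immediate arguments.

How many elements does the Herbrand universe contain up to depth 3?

163220

Let N_k = |{terms of depth ≤ k}|. Then N_0 = 4 and N_k = 4 + N_{k-1}^2 for k ≥ 1 (one summand per function symbol, arity giving the exponent).
N_0 = 4
N_1 = 4 + 4^2 = 20
N_2 = 4 + 20^2 = 404
N_3 = 4 + 404^2 = 163220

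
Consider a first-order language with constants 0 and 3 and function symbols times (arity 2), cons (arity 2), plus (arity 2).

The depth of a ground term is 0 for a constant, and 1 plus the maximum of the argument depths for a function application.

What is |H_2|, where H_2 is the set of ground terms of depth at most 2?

Let N_k count ground terms of depth at most k. Each non-constant term of depth ≤ k is some function symbol applied to depth-≤(k−1) arguments, giving N_k = 2 + N_{k-1}^2 + N_{k-1}^2 + N_{k-1}^2.
N_0 = 2
N_1 = 2 + 2^2 + 2^2 + 2^2 = 14
N_2 = 2 + 14^2 + 14^2 + 14^2 = 590

590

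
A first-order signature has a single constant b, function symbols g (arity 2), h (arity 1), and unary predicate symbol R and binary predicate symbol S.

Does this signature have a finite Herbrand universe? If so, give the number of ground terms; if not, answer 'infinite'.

The signature has at least one function symbol (g, arity 2) and at least one constant (b).
Iterating g gives infinitely many distinct ground terms: b, g(b, b), g(g(b, b), g(b, b)), ...
So the Herbrand universe is infinite.

infinite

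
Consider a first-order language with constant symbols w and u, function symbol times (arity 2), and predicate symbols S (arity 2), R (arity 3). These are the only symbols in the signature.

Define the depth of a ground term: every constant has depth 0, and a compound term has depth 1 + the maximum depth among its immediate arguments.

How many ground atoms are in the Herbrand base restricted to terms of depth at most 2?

56316

First count ground terms of depth ≤ 2.
Count level by level. With function symbols times/2, the terms of depth ≤ k are the 2 constants together with each function applied to depth-≤(k−1) tuples, so N_k = 2 + N_{k-1}^2.
N_0 = 2
N_1 = 2 + 2^2 = 6
N_2 = 2 + 6^2 = 38
So |H| = 38.
A ground atom is a predicate applied to a tuple of terms from H, so the count is the sum over predicates of |H|^arity:
  S: 38^2 = 1444;  R: 38^3 = 54872
Total ground atoms: 1444 + 54872 = 56316.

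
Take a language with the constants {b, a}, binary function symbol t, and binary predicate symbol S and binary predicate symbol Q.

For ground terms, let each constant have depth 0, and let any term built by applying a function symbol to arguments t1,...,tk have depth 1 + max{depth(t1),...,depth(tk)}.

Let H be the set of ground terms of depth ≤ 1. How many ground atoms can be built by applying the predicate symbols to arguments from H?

First count ground terms of depth ≤ 1.
Let N_k = |{terms of depth ≤ k}|. Then N_0 = 2 and N_k = 2 + N_{k-1}^2 for k ≥ 1 (one summand per function symbol, arity giving the exponent).
N_0 = 2
N_1 = 2 + 2^2 = 6
So |H| = 6.
A ground atom is a predicate applied to a tuple of terms from H, so the count is the sum over predicates of |H|^arity:
  S: 6^2 = 36;  Q: 6^2 = 36
Total ground atoms: 36 + 36 = 72.

72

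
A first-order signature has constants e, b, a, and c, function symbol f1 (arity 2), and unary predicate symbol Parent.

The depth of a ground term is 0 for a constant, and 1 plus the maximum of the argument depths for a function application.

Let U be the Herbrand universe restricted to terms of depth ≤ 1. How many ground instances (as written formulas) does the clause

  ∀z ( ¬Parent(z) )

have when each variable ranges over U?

20

Ground terms of depth ≤ 1:
  Count level by level. With function symbols f1/2, the terms of depth ≤ k are the 4 constants together with each function applied to depth-≤(k−1) tuples, so N_k = 4 + N_{k-1}^2.
  N_0 = 4
  N_1 = 4 + 4^2 = 20
So there are 20 ground terms available for substitution.
The body mentions the single quantified variable z; since ground terms form a free algebra, no two substitutions collapse to the same formula.
Number of ground instances = 20.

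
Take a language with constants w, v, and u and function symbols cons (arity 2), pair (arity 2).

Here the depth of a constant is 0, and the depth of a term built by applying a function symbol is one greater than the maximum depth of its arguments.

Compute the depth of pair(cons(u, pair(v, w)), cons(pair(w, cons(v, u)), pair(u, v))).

4

depth(pair(v, w)) = 1 + max(0, 0) = 1
depth(cons(u, pair(v, w))) = 1 + max(0, 1) = 2
depth(cons(v, u)) = 1 + max(0, 0) = 1
depth(pair(w, cons(v, u))) = 1 + max(0, 1) = 2
depth(pair(u, v)) = 1 + max(0, 0) = 1
depth(cons(pair(w, cons(v, u)), pair(u, v))) = 1 + max(2, 1) = 3
depth(pair(cons(u, pair(v, w)), cons(pair(w, cons(v, u)), pair(u, v)))) = 1 + max(2, 3) = 4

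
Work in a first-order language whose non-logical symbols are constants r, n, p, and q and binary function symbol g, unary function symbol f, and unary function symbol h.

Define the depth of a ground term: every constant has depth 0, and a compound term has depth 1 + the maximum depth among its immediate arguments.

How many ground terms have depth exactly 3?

713184

Count level by level. With function symbols g/2, f/1, h/1, the terms of depth ≤ k are the 4 constants together with each function applied to depth-≤(k−1) tuples, so N_k = 4 + N_{k-1}^2 + N_{k-1} + N_{k-1}.
N_0 = 4
N_1 = 4 + 4^2 + 4 + 4 = 28
N_2 = 4 + 28^2 + 28 + 28 = 844
N_3 = 4 + 844^2 + 844 + 844 = 714028
Terms of depth exactly 3: N_3 − N_2 = 714028 − 844 = 713184.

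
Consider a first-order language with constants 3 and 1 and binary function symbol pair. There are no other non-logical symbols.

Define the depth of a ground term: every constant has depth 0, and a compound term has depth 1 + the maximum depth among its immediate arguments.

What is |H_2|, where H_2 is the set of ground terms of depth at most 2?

38

Count level by level. With function symbols pair/2, the terms of depth ≤ k are the 2 constants together with each function applied to depth-≤(k−1) tuples, so N_k = 2 + N_{k-1}^2.
N_0 = 2
N_1 = 2 + 2^2 = 6
N_2 = 2 + 6^2 = 38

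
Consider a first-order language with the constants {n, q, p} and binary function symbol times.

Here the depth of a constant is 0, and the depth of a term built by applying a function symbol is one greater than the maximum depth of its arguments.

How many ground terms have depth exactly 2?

135

Write N_k for the number of ground terms of depth ≤ k. A term of depth ≤ k is either a constant or a function symbol applied to arguments of depth ≤ k−1, so N_k = 3 + N_{k-1}^2.
N_0 = 3
N_1 = 3 + 3^2 = 12
N_2 = 3 + 12^2 = 147
Terms of depth exactly 2: N_2 − N_1 = 147 − 12 = 135.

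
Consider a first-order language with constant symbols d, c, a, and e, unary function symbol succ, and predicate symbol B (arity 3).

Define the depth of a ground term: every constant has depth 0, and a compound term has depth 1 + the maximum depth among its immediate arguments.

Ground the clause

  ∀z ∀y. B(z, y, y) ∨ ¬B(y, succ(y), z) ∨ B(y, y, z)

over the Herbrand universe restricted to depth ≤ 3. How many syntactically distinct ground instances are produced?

Ground terms of depth ≤ 3:
  If N_k denotes the number of depth-≤k ground terms, the 4 constants give N_0 = 4, and each function symbol of arity r contributes N_{k-1}^r new terms at level k: N_k = 4 + N_{k-1}.
  N_0 = 4
  N_1 = 4 + 4 = 8
  N_2 = 4 + 8 = 12
  N_3 = 4 + 12 = 16
So there are 16 ground terms available for substitution.
Each of z, y ranges independently over the available ground terms, and distinct assignments produce distinct instances.
Number of ground instances = 16^2 = 256.

256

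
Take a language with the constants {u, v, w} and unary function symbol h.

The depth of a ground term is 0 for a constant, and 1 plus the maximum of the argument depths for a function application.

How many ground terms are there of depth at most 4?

If N_k denotes the number of depth-≤k ground terms, the 3 constants give N_0 = 3, and each function symbol of arity r contributes N_{k-1}^r new terms at level k: N_k = 3 + N_{k-1}.
N_0 = 3
N_1 = 3 + 3 = 6
N_2 = 3 + 6 = 9
N_3 = 3 + 9 = 12
N_4 = 3 + 12 = 15

15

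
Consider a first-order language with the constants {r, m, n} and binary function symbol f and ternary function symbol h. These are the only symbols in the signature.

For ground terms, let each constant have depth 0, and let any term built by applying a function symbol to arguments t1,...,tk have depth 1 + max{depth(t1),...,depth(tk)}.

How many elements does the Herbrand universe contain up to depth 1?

39

Write N_k for the number of ground terms of depth ≤ k. A term of depth ≤ k is either a constant or a function symbol applied to arguments of depth ≤ k−1, so N_k = 3 + N_{k-1}^2 + N_{k-1}^3.
N_0 = 3
N_1 = 3 + 3^2 + 3^3 = 39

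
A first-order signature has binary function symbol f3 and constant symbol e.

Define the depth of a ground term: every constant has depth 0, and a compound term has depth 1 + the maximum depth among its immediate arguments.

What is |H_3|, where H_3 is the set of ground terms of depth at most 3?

Let N_k = |{terms of depth ≤ k}|. Then N_0 = 1 and N_k = 1 + N_{k-1}^2 for k ≥ 1 (one summand per function symbol, arity giving the exponent).
N_0 = 1
N_1 = 1 + 1^2 = 2
N_2 = 1 + 2^2 = 5
N_3 = 1 + 5^2 = 26

26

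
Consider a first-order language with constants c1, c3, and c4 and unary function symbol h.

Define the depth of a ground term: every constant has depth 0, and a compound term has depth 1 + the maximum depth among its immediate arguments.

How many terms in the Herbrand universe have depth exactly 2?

3

Let N_k = |{terms of depth ≤ k}|. Then N_0 = 3 and N_k = 3 + N_{k-1} for k ≥ 1 (one summand per function symbol, arity giving the exponent).
N_0 = 3
N_1 = 3 + 3 = 6
N_2 = 3 + 6 = 9
Terms of depth exactly 2: N_2 − N_1 = 9 − 6 = 3.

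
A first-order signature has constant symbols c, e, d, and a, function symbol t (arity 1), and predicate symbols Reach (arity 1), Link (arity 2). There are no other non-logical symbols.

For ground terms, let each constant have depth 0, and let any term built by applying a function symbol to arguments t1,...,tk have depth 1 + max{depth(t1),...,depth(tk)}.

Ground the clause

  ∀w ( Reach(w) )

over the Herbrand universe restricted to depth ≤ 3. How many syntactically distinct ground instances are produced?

Ground terms of depth ≤ 3:
  Let N_k count ground terms of depth at most k. Each non-constant term of depth ≤ k is some function symbol applied to depth-≤(k−1) arguments, giving N_k = 4 + N_{k-1}.
  N_0 = 4
  N_1 = 4 + 4 = 8
  N_2 = 4 + 8 = 12
  N_3 = 4 + 12 = 16
So there are 16 ground terms available for substitution.
The variable w ranges independently over the available ground terms, and distinct assignments produce distinct instances.
Number of ground instances = 16.

16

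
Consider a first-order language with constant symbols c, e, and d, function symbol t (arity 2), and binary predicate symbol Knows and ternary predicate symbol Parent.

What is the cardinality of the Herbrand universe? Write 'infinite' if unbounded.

The signature has at least one function symbol (t, arity 2) and at least one constant (c).
Iterating t gives infinitely many distinct ground terms: c, t(c, c), t(t(c, c), t(c, c)), ...
So the Herbrand universe is infinite.

infinite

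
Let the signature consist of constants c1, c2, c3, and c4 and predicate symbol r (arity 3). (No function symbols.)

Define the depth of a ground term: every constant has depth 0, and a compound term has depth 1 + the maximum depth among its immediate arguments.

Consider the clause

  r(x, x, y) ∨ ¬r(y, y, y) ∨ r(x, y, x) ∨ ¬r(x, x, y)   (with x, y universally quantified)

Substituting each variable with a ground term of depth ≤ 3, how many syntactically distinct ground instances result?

Ground terms of depth ≤ 3:
  With no function symbols every ground term is a constant, so there are exactly 4 ground terms at every depth bound.
  N_0 = 4
  N_1 = 4
  N_2 = 4
  N_3 = 4
So there are 4 ground terms available for substitution.
There are 2 variables to instantiate (x, y), each occurring in at least one literal, so different choices give different ground instances.
Number of ground instances = 4^2 = 16.

16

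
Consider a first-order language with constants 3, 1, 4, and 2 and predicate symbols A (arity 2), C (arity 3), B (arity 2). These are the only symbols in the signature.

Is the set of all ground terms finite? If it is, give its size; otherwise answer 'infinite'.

There are no function symbols, so every ground term is one of the 4 constants.
The Herbrand universe is {3, 1, 4, 2}, which is finite with 4 elements.

4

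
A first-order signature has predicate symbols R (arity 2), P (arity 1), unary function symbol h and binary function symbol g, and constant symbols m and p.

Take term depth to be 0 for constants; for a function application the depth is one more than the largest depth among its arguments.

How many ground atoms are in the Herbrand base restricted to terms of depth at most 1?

First count ground terms of depth ≤ 1.
Count level by level. With function symbols h/1, g/2, the terms of depth ≤ k are the 2 constants together with each function applied to depth-≤(k−1) tuples, so N_k = 2 + N_{k-1} + N_{k-1}^2.
N_0 = 2
N_1 = 2 + 2 + 2^2 = 8
So |H| = 8.
Ground atoms are formed by filling each argument slot of a predicate with a term from H, so an r-ary predicate gives |H|^r atoms:
  R: 8^2 = 64;  P: 8
Total ground atoms: 64 + 8 = 72.

72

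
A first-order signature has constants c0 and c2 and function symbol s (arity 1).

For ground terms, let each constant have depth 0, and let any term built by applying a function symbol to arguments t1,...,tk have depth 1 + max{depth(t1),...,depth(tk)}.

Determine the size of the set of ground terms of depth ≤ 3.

Let N_k = |{terms of depth ≤ k}|. Then N_0 = 2 and N_k = 2 + N_{k-1} for k ≥ 1 (one summand per function symbol, arity giving the exponent).
N_0 = 2
N_1 = 2 + 2 = 4
N_2 = 2 + 4 = 6
N_3 = 2 + 6 = 8
Explicitly: c0, c2, s(c0), s(c2), s(s(c0)), s(s(c2)), s(s(s(c0))), s(s(s(c2))).

8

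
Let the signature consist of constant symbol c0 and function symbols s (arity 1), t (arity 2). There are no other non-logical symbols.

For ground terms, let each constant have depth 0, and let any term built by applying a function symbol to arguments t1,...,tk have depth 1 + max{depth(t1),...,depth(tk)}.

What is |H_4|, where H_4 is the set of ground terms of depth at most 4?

33673

Let N_k = |{terms of depth ≤ k}|. Then N_0 = 1 and N_k = 1 + N_{k-1} + N_{k-1}^2 for k ≥ 1 (one summand per function symbol, arity giving the exponent).
N_0 = 1
N_1 = 1 + 1 + 1^2 = 3
N_2 = 1 + 3 + 3^2 = 13
N_3 = 1 + 13 + 13^2 = 183
N_4 = 1 + 183 + 183^2 = 33673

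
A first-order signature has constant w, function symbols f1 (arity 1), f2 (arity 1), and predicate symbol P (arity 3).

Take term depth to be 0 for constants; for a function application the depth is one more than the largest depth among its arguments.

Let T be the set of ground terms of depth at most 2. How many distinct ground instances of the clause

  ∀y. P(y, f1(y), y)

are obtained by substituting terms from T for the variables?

7

Ground terms of depth ≤ 2:
  If N_k denotes the number of depth-≤k ground terms, the 1 constant gives N_0 = 1, and each function symbol of arity r contributes N_{k-1}^r new terms at level k: N_k = 1 + N_{k-1} + N_{k-1}.
  N_0 = 1
  N_1 = 1 + 1 + 1 = 3
  N_2 = 1 + 3 + 3 = 7
  Explicitly: w, f1(w), f1(f1(w)), f1(f2(w)), f2(w), f2(f1(w)), f2(f2(w)).
So there are 7 ground terms available for substitution.
The body mentions the single quantified variable y; since ground terms form a free algebra, no two substitutions collapse to the same formula.
Number of ground instances = 7.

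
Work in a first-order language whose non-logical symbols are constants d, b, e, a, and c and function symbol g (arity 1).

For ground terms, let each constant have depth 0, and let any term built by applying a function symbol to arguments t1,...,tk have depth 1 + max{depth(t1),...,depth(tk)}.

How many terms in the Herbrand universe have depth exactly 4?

If N_k denotes the number of depth-≤k ground terms, the 5 constants give N_0 = 5, and each function symbol of arity r contributes N_{k-1}^r new terms at level k: N_k = 5 + N_{k-1}.
N_0 = 5
N_1 = 5 + 5 = 10
N_2 = 5 + 10 = 15
N_3 = 5 + 15 = 20
N_4 = 5 + 20 = 25
Terms of depth exactly 4: N_4 − N_3 = 25 − 20 = 5.

5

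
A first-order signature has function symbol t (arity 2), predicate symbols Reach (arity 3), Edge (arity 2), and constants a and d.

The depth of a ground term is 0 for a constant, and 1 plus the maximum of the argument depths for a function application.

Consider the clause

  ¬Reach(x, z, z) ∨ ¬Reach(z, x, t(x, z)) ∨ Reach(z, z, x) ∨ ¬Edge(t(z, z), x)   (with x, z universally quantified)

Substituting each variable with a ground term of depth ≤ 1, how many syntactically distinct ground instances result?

Ground terms of depth ≤ 1:
  Let N_k count ground terms of depth at most k. Each non-constant term of depth ≤ k is some function symbol applied to depth-≤(k−1) arguments, giving N_k = 2 + N_{k-1}^2.
  N_0 = 2
  N_1 = 2 + 2^2 = 6
  Explicitly: a, d, t(a, a), t(a, d), t(d, a), t(d, d).
So there are 6 ground terms available for substitution.
The body mentions every one of the 2 quantified variables; since ground terms form a free algebra, no two substitutions collapse to the same formula.
Number of ground instances = 6^2 = 36.

36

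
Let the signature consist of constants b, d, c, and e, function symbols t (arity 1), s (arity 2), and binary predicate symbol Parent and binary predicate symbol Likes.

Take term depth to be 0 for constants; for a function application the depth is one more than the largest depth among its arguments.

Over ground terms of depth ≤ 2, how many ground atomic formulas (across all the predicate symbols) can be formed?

First count ground terms of depth ≤ 2.
Count level by level. With function symbols t/1, s/2, the terms of depth ≤ k are the 4 constants together with each function applied to depth-≤(k−1) tuples, so N_k = 4 + N_{k-1} + N_{k-1}^2.
N_0 = 4
N_1 = 4 + 4 + 4^2 = 24
N_2 = 4 + 24 + 24^2 = 604
So |H| = 604.
Ground atoms are formed by filling each argument slot of a predicate with a term from H, so an r-ary predicate gives |H|^r atoms:
  Parent: 604^2 = 364816;  Likes: 604^2 = 364816
Total ground atoms: 364816 + 364816 = 729632.

729632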